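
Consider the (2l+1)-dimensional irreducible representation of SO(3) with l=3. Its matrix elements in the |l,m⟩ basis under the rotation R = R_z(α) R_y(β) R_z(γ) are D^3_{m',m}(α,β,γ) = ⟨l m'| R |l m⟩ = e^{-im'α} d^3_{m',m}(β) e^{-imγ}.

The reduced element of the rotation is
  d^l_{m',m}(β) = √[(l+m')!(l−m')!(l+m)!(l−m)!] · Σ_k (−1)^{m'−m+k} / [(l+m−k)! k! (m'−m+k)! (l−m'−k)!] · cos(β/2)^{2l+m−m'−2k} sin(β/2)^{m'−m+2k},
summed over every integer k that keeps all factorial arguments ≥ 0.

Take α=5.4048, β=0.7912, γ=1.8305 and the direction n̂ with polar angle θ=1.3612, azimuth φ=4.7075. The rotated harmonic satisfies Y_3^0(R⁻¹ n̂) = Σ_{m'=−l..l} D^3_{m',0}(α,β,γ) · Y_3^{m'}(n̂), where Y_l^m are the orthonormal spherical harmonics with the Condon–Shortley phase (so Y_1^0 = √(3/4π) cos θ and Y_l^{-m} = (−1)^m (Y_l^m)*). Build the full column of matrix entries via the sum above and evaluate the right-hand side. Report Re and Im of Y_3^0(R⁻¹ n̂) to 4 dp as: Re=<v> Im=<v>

Re=-0.1753 Im=0.0000

Need the full column D^3_{m',0} for m'=−3..3 at α=5.4048, β=0.7912, γ=1.8305.
cos(β/2)=0.922766, sin(β/2)=0.385362
d^3_{-3,0}: single k=3 term ⇒ +0.201092;  D = -0.175851-0.097543i
d^3_{-2,0}: k∈[2..3] ⇒ +0.589744 -0.102853 = +0.486891;  D = -0.090028-0.478495i
d^3_{-1,0}: k∈[1..3] ⇒ +0.893133 -0.467296 +0.027166 = +0.453003;  D = +0.289195-0.348680i
d^3_{0,0}: k∈[0..3] ⇒ +0.617374 -0.969049 +0.169005 -0.003275 = -0.185944;  D = -0.185944+0.000000i
d^3_{1,0}: k∈[0..2] ⇒ -0.893133 +0.467296 -0.027166 = -0.453003;  D = -0.289195-0.348680i
d^3_{2,0}: k∈[0..1] ⇒ +0.589744 -0.102853 = +0.486891;  D = -0.090028+0.478495i
d^3_{3,0}: single k=0 term ⇒ -0.201092;  D = +0.175851-0.097543i
Y_3^{m'}(θ=1.3612,φ=4.7075) and Σ D·Y over m':
  (-0.1759-0.0975i)·(+0.0057-0.3904i)  (-0.0900-0.4785i)·(-0.2034-0.0020i)  (+0.2892-0.3487i)·(+0.0012-0.2477i)  (-0.1859+0.0000i)·(-0.2161+0.0000i)  (-0.2892-0.3487i)·(-0.0012-0.2477i)  (-0.0900+0.4785i)·(-0.2034+0.0020i)  (+0.1759-0.0975i)·(-0.0057-0.3904i)
Y_3^0(R⁻¹ n̂) = -0.175283+0.000000i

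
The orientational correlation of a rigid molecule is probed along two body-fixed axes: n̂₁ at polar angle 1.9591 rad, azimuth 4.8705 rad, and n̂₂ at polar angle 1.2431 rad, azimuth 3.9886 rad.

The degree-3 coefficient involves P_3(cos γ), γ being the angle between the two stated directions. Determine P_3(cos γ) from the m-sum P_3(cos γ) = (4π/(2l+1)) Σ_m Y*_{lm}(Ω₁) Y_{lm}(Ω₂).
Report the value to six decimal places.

Addition theorem: P_3(cos γ) = (4π/7) Σ_m Y*_{lm}(Ω₁) Y_{lm}(Ω₂), m = −3…3:
  m=-3: (-0.151094+0.294284i) × (+0.292137+0.200106i) = -0.103028+0.055736i  (running Σ = -0.103028+0.055736i)
  m=-2: (+0.315038+0.103081i) × (-0.036241-0.292627i) = +0.018747-0.095924i  (running Σ = -0.084281-0.040188i)
  m=-1: (-0.013340+0.083666i) × (+0.097672-0.110515i) = +0.007943+0.009646i  (running Σ = -0.076338-0.030542i)
  m=0: (+0.322602-0.000000i) × (-0.298120+0.000000i) = -0.096174+0.000000i  (running Σ = -0.172512-0.030542i)
  m=1: (+0.013340+0.083666i) × (-0.097672-0.110515i) = +0.007943-0.009646i  (running Σ = -0.164568-0.040188i)
  m=2: (+0.315038-0.103081i) × (-0.036241+0.292627i) = +0.018747+0.095924i  (running Σ = -0.145821+0.055736i)
  m=3: (+0.151094+0.294284i) × (-0.292137+0.200106i) = -0.103028-0.055736i  (running Σ = -0.248849+0.000000i)
Accumulated sum -0.248849+0.000000i; after 4π/(2l+1) scaling, -0.446733+0.000000i ⇒ P_3 = -0.446733

-0.446733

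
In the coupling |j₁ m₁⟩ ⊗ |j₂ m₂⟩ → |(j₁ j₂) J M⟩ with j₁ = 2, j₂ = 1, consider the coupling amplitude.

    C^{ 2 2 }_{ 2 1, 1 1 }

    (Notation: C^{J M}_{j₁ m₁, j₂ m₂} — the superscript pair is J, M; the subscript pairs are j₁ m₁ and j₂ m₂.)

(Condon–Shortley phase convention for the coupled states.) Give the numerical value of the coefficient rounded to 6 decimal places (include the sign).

triangle: 1!*3!*1!/6! = 6/720
(j±m)!: 3!*1!*2!*0!*4!*0! = 288
prefactor² = (2J+1)*Δ*N² = 12
  k=1: −1/(1!*0!*0!*1!*3!*0!) = -1/6
Σ = -1/6  ⇒  CG² = 12*(-1/6)² = 1/3
CG = −√(1/3) = -0.577350

−√(1/3) = -0.577350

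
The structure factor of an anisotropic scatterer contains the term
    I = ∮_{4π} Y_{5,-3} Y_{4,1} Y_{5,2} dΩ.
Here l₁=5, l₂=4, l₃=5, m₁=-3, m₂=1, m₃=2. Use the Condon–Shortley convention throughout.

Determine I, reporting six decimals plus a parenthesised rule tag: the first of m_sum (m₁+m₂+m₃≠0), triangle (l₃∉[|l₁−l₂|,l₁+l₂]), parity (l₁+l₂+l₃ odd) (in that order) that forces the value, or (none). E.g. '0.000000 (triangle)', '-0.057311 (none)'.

-0.118854 (none)

Checks pass: Σm=0; 14 even; l₃=5∈[1,9].
(2·5+1)(2·4+1)(2·5+1) = 1089
Δ: 4! 6! 4! / 15! → 1/3153150
sum: t=0:+1/69120 t=1:−1/1728 t=2:+1/576 t=3:−1/1728 t=4:+1/69120 = 7/11520
3j²(5 4 5; 0 0 0) = Δ·Π!·Σ² = 2/143  (sign -1)
sum: t=2:+1/17280 t=3:−1/2880 t=4:+1/6912 = -1/6912
3j²(5 4 5; -3 1 2) = Δ·Π!·Σ² = 5/429  (sign +1)
combine: 4πI² = 1089·2/143·5/429 = 30/169
take √, sign -1: I = -0.11885360
No selection rule forces the value: the integral is nonzero (none).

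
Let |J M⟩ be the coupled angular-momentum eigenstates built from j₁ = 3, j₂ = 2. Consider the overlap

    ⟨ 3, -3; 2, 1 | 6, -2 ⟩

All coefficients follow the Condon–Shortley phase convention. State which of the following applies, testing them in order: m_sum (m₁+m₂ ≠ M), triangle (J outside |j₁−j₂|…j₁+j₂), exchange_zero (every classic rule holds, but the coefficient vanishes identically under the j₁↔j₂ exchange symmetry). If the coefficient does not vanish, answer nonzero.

m-sum: m₁+m₂ = -3+1 = -2, M = -2  ✓
triangle: need |j₁−j₂| ≤ J ≤ j₁+j₂, i.e. J ∈ [1, 5]; J = 6 is outside ✗ ⇒ coefficient is 0

triangle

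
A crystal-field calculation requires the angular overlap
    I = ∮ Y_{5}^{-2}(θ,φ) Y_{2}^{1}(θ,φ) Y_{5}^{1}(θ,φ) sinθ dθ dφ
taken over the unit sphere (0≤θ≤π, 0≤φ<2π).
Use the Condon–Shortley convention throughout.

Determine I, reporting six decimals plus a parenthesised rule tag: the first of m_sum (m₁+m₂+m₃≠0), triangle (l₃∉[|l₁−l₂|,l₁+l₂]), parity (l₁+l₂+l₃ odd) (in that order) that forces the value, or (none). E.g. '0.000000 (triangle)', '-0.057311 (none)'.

0.104819 (none)

Checks pass: Σm=0; 12 even; l₃=5∈[3,7].
(2·5+1)(2·2+1)(2·5+1) = 605
Δ: 2! 8! 2! / 13! → 1/38610
sum: t=0:+1/2880 t=1:−1/576 t=2:+1/2880 = -1/960
3j²(5 2 5; 0 0 0) = Δ·Π!·Σ² = 10/429  (sign +1)
sum: t=1:−1/2880 t=2:+1/1440 = 1/2880
3j²(5 2 5; -2 1 1) = Δ·Π!·Σ² = 7/715  (sign +1)
combine: 4πI² = 605·10/429·7/715 = 70/507
take √, sign +1: I = 0.10481902
No selection rule forces the value: the integral is nonzero (none).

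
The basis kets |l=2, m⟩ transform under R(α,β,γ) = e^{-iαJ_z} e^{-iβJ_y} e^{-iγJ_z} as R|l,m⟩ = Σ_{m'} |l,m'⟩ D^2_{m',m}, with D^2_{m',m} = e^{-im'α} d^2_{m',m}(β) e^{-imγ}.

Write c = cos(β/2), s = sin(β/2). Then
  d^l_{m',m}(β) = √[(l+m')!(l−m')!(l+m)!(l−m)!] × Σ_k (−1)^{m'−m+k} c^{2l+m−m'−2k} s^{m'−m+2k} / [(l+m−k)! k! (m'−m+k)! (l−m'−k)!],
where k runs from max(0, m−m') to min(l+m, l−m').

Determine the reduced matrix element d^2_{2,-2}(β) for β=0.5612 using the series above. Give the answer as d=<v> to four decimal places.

d=0.0059

d^2_{2,-2}(β=0.5612) via the finite sum:
Half-angle: c=0.960889, s=0.276932. N=√(24·1·1·24)=24.000000
The bounds max(0,m−m')=0 and min(l+m,l−m')=0 give 1 term
  k=0: (−1)^4·24.0000/(24)·0.9609^0·0.2769^4 = +0.005882
d^2_{2,-2}(0.5612) = +0.005882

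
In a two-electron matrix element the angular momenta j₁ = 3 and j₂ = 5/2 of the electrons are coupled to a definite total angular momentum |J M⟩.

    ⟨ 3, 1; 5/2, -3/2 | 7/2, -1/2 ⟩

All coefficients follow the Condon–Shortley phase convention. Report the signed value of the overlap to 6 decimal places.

+√(8/63) ≈ +0.356348

j₁+j₂−J=2  J+j₁−j₂=4  J−j₁+j₂=3  j₁+j₂+J+1=10
(j₁±m₁, j₂±m₂, J±M) = (4,2,1,4,3,4)
P² = 18432/175
sum k=0..1:
  [0] +1/16 = 1/16
  [1] −1/36 = -1/36
S = 5/144
C² = P²·S² = 8/63 ; C = +0.356348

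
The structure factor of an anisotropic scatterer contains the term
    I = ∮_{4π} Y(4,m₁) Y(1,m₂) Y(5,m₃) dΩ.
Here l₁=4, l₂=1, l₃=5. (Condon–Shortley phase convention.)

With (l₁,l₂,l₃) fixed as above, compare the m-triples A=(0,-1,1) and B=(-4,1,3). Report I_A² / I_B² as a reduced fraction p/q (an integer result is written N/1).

Shared (l₁,l₂,l₃)=(4,1,5): N and (l;000)² cancel in I_A²/I_B².
A: Δ = 0!·8!·2!/11! = 1/495; Racah Σ t=0..0: t=0:+1/1152 = 1/1152; ⇒ 3j(4 1 5; 0 -1 1)² = 1/33, sgn +1
B: Δ = 0!·8!·2!/11! = 1/495; Racah Σ t=0..0: t=0:+1/80640 = 1/80640; ⇒ 3j(4 1 5; -4 1 3)² = 1/495, sgn +1
I_A²/I_B² = (1/33)/(1/495) = 15/1

15/1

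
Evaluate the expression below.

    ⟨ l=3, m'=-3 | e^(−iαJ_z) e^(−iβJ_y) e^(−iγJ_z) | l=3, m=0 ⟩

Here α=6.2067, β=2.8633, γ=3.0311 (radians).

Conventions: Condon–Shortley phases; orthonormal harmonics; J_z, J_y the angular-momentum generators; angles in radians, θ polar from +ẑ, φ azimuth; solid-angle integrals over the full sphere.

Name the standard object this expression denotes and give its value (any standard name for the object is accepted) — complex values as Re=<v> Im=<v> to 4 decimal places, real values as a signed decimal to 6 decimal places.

Wigner D-matrix element, Re=0.0113 Im=-0.0026

This is a Wigner D-matrix element — the rotation-matrix element ⟨l m'| R(α,β,γ) |l m⟩ in the angular-momentum basis.
Split into d^3_{-3,0}(β=2.8633) × two z-phases.
c=cos(2.863300/2)=0.138698, s=sin(2.863300/2)=0.990335; N=√[1·720·6·6]=160.996894
k∈{3} keeps every argument non-negative
  k=3: (−1)^0·160.9969/(36)·0.1387^3·0.9903^3 = +0.011590
d^3_{-3,0}(2.8633) = +0.011590
D = (+0.973790-0.227448i)·(+0.011590)·(+1.000000+0.000000i) = +0.011286-0.002636i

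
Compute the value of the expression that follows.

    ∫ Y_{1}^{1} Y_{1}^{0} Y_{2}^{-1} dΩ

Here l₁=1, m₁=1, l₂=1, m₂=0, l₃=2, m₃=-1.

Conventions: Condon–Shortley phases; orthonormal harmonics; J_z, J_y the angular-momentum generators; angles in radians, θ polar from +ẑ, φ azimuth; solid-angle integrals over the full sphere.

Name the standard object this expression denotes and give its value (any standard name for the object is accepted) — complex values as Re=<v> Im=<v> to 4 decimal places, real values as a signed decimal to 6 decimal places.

This is a Gaunt coefficient — the integral of a triple product of spherical harmonics over the sphere.
m-sum 0 ✓  L=4 even ✓  0≤2≤2 ✓
Π(2lᵢ+1) = 3×3×5 = 45
triangle coeff Δ(1,1,2) = 1/30
Σ_t [0,0]: t=0:+1/1 = 1/1
(3j)²=2/15 [(1 1 2; 0 0 0)], sign=+1
Σ_t [0,0]: t=0:+1/2 = 1/2
(3j)²=1/10 [(1 1 2; 1 0 -1)], sign=-1
⇒ 4πI² = 3/5
I = (-1)√(3/5/(4π)) = -0.21850969

Gaunt coefficient, -0.218510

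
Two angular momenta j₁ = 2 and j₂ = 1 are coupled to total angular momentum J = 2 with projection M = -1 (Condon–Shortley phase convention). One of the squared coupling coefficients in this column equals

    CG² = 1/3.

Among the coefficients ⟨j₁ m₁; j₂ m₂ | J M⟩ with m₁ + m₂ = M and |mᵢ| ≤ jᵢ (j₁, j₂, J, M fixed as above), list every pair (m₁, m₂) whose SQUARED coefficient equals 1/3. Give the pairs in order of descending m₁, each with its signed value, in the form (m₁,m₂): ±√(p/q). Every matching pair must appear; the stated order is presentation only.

(-2,1): −√(1/3)

Admissible pairs with m₁+m₂ = M = -1: (-2,1), (-1,0), (0,-1)
  (m₁,m₂)=(0,-1): CG² = 1/2, CG = +√(1/2)
  (m₁,m₂)=(-1,0): CG² = 1/6, CG = −√(1/6)
  (m₁,m₂)=(-2,1): CG² = 1/3, CG = −√(1/3)   ← matches the target
Pairs with CG² = 1/3: (-2,1): −√(1/3)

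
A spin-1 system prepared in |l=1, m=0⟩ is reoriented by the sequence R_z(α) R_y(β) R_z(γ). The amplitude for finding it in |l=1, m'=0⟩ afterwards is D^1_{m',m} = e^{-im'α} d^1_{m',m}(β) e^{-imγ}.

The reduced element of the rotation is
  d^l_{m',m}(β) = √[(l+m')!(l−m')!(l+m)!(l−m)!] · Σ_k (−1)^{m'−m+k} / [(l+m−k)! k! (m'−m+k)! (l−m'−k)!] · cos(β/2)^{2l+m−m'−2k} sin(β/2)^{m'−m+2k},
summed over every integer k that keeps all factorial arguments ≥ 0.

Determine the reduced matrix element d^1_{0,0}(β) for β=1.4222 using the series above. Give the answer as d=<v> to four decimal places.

d^1_{0,0}(β=1.4222) via the finite sum:
With c≡cos(β/2)=0.757644 and s≡sin(β/2)=0.652668, N=[1·1·1·1]^{1/2}=1.000000
k∈{0,1} keeps every argument non-negative
  k=0: (−1)^0·1.0000/(1)·0.7576^2·0.6527^0 = +0.574025
  k=1: (−1)^1·1.0000/(1)·0.7576^0·0.6527^2 = -0.425975
d^1_{0,0}(1.4222) = +0.574025 -0.425975 = +0.148050

d=0.1481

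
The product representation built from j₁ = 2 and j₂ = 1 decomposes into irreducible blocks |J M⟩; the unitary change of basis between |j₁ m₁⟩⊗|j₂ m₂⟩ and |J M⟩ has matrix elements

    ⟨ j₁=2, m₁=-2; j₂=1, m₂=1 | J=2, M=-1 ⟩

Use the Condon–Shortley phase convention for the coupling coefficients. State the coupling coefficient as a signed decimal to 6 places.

-0.577350

triangle: 1!*3!*1!/6! = 6/720
(j±m)!: 0!*4!*2!*0!*1!*3! = 288
prefactor² = (2J+1)*Δ*N² = 12
  k=1: −1/(1!*0!*3!*1!*0!*0!) = -1/6
Σ = -1/6  ⇒  CG² = 12*(-1/6)² = 1/3
CG = −√(1/3) = -0.577350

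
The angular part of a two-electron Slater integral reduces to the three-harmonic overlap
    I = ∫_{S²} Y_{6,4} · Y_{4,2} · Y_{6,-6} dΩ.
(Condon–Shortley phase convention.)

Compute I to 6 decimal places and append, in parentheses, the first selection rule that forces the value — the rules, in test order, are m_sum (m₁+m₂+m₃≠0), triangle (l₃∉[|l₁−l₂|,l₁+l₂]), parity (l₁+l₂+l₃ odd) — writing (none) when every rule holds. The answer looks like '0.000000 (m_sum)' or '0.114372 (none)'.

m-sum 0 ✓  L=16 even ✓  2≤6≤10 ✓
Π(2lᵢ+1) = 13×9×13 = 1521
triangle coeff Δ(6,4,6) = 1/15315300
Σ_t [0,4]: t=0:+1/829440 t=1:−1/25920 t=2:+1/9216 t=3:−1/25920 t=4:+1/829440 = 7/207360
(3j)²=28/2431 [(6 4 6; 0 0 0)], sign=+1
Σ_t [2,2]: t=2:+1/3870720 = 1/3870720
(3j)²=135/6188 [(6 4 6; 4 2 -6)], sign=+1
⇒ 4πI² = 1215/3179
I = (+1)√(1215/3179/(4π)) = 0.17439657
No selection rule forces the value: the integral is nonzero (none).

0.174397 (none)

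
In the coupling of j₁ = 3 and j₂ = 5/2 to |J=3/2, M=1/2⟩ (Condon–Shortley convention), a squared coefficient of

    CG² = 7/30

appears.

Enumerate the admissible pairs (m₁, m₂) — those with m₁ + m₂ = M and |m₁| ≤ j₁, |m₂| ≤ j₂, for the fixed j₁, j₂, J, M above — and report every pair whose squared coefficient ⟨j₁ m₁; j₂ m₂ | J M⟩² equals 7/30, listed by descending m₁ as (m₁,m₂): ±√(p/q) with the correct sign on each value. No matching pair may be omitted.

(-1,3/2): −√(7/30)

Admissible pairs with m₁+m₂ = M = 1/2: (-2,5/2), (-1,3/2), (0,1/2), (1,-1/2), (2,-3/2), (3,-5/2)
  (m₁,m₂)=(3,-5/2): CG² = 5/14, CG = +√(5/14)
  (m₁,m₂)=(2,-3/2): CG² = 1/21, CG = −√(1/21)
  (m₁,m₂)=(1,-1/2): CG² = 1/105, CG = −√(1/105)
  (m₁,m₂)=(0,1/2): CG² = 4/35, CG = +√(4/35)
  (m₁,m₂)=(-1,3/2): CG² = 7/30, CG = −√(7/30)   ← matches the target
  (m₁,m₂)=(-2,5/2): CG² = 5/21, CG = +√(5/21)
Pairs with CG² = 7/30: (-1,3/2): −√(7/30)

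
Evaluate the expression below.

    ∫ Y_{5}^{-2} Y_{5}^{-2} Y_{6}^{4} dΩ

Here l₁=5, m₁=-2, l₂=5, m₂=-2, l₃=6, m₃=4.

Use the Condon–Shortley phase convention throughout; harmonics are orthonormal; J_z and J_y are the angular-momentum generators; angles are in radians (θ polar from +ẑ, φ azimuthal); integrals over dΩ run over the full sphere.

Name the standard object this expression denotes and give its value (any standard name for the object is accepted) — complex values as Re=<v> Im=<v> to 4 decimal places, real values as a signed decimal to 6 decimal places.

Gaunt coefficient, +0.137762

This is a Gaunt coefficient — the integral of a triple product of spherical harmonics over the sphere.
Checks pass: Σm=0; 16 even; l₃=6∈[0,10].
(2·5+1)(2·5+1)(2·6+1) = 1573
Δ: 4! 6! 6! / 17! → 1/28588560
sum: t=0:+1/345600 t=1:−1/13824 t=2:+1/5184 t=3:−1/13824 t=4:+1/345600 = 7/129600
3j²(5 5 6; 0 0 0) = Δ·Π!·Σ² = 80/7293  (sign +1)
sum: t=1:−1/207360 t=2:+1/57600 t=3:−1/207360 = 1/129600
3j²(5 5 6; -2 -2 4) = Δ·Π!·Σ² = 168/12155  (sign +1)
combine: 4πI² = 1573·80/7293·168/12155 = 896/3757
take √, sign +1: I = 0.13776169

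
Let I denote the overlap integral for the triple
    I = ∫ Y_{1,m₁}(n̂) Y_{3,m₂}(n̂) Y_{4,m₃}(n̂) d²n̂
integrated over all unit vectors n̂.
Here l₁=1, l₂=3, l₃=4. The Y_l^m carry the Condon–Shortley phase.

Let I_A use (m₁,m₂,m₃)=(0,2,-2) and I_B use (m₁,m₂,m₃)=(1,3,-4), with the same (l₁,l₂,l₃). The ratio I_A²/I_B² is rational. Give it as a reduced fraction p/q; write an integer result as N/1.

Shared (l₁,l₂,l₃)=(1,3,4): N and (l;000)² cancel in I_A²/I_B².
A: Δ = 0!·2!·6!/9! = 1/252; Racah Σ t=0..0: t=0:+1/120 = 1/120; ⇒ 3j(1 3 4; 0 2 -2)² = 1/21, sgn +1
B: Δ = 0!·2!·6!/9! = 1/252; Racah Σ t=0..0: t=0:+1/1440 = 1/1440; ⇒ 3j(1 3 4; 1 3 -4)² = 1/9, sgn +1
I_A²/I_B² = (1/21)/(1/9) = 3/7

3/7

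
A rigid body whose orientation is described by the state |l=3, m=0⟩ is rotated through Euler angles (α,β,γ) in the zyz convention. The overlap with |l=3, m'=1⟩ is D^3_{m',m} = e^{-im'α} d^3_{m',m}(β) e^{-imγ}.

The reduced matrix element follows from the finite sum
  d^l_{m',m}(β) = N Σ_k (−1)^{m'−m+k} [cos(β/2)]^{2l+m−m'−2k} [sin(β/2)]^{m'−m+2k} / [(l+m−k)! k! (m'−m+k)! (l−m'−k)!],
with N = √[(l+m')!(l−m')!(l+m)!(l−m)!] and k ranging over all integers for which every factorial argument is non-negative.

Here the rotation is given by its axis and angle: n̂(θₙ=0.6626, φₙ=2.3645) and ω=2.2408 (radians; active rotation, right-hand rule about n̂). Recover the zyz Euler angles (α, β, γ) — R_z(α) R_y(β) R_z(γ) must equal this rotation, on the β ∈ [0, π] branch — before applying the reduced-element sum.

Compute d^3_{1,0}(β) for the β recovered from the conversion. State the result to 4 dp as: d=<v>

d=0.1010

Axis–angle → zyz. n̂ = (sinθₙcosφₙ, sinθₙsinφₙ, cosθₙ) = (-0.438588, +0.431362, +0.788395), ω = 2.2408.
R = I cosω + sinω [n̂]ₓ + (1−cosω) n̂n̂ᵀ gives
  R = [-0.309177, -0.924635, -0.222396; +0.311284, -0.319366, +0.895046; -0.898617, +0.207499, +0.386565]
β = atan2(√(R₁₃²+R₂₃²), R₃₃) = 1.173892; α = atan2(R₂₃, R₁₃) mod 2π = 1.814339; γ = atan2(R₃₂, −R₃₁) mod 2π = 0.226932
d^3_{1,0}(β=1.1739) via the finite sum:
c=cos(1.173892/2)=0.832636, s=sin(1.173892/2)=0.553821; N=√[24·2·6·6]=41.569219
k∈{0,1,2} keeps every argument non-negative
  k=0: (−1)^1·41.5692/(12)·0.8326^5·0.5538^1 = -0.767778
  k=1: (−1)^2·41.5692/(4)·0.8326^3·0.5538^3 = +1.019026
  k=2: (−1)^3·41.5692/(12)·0.8326^1·0.5538^5 = -0.150277
d^3_{1,0}(1.1739) = -0.767778 +1.019026 -0.150277 = +0.100971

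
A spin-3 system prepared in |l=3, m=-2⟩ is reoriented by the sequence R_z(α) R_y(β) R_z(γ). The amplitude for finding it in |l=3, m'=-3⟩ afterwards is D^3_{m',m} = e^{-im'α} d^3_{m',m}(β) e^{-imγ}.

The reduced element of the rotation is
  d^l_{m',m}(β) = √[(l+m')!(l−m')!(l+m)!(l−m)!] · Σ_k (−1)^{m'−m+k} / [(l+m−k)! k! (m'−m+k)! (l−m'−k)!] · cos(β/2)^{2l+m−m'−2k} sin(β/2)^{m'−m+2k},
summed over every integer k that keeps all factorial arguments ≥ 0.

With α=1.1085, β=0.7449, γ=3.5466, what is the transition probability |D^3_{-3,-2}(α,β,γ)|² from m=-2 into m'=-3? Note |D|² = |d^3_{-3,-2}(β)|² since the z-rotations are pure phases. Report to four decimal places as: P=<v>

Split into d^3_{-3,-2}(β=0.7449) × two z-phases.
Half-angle: c=0.931439, s=0.363899. N=√(1·720·1·120)=293.938769
k∈{1} keeps every argument non-negative
  k=1: (−1)^0·293.9388/(120)·0.9314^5·0.3639^1 = +0.624924
d^3_{-3,-2}(0.7449) = +0.624924
|D^3_{-3,-2}|² = |d^3_{-3,-2}(β)|² = (+0.624924)² = 0.390530 (the z-rotation phases have unit modulus)

P=0.3905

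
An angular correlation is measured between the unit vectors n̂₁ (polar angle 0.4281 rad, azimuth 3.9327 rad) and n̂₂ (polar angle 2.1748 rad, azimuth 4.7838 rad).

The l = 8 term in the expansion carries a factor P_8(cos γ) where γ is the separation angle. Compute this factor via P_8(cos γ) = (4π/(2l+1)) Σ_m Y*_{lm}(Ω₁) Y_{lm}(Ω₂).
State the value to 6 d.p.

Expand P_8 via completeness: Σ_{m} conj(Y_{8,m}) at Ω₁ times Y_{8,m} at Ω₂ —
  [-8]  conj(Y_{8,-8})(Ω₁) = 0.00045 + 0.00002j ; Y_{8,-8}(Ω₂) = 0.09132 - 0.05870j ; Δ = 0.00004 - 0.00002j
  [-7]  conj(Y_{8,-7})(Ω₁) = -0.00293 + 0.00270j ; Y_{8,-7}(Ω₂) = 0.14362 + 0.26297j ; Δ = -0.00113 - 0.00038j
  [-6]  conj(Y_{8,-6})(Ω₁) = 0.00075 - 0.02198j ; Y_{8,-6}(Ω₂) = -0.40859 + 0.18663j ; Δ = 0.00379 + 0.00912j
  [-5]  conj(Y_{8,-5})(Ω₁) = 0.05897 + 0.06244j ; Y_{8,-5}(Ω₂) = -0.11209 - 0.30047j ; Δ = 0.01215 - 0.02472j
  [-4]  conj(Y_{8,-4})(Ω₁) = -0.24116 - 0.00551j ; Y_{8,-4}(Ω₂) = -0.09290 + 0.02728j ; Δ = 0.02255 - 0.00607j
  [-3]  conj(Y_{8,-3})(Ω₁) = 0.33511 - 0.32383j ; Y_{8,-3}(Ω₂) = -0.07814 - 0.35915j ; Δ = -0.14249 - 0.09505j
  [-2]  conj(Y_{8,-2})(Ω₁) = -0.00599 + 0.52419j ; Y_{8,-2}(Ω₂) = 0.09403 - 0.01352j ; Δ = 0.00652 + 0.04937j
  [-1]  conj(Y_{8,-1})(Ω₁) = -0.06801 - 0.06879j ; Y_{8,-1}(Ω₂) = -0.02323 - 0.32473j ; Δ = -0.02076 + 0.02368j
  [+0]  conj(Y_{8,0})(Ω₁) = -0.46693 + 0.00000j ; Y_{8,0}(Ω₂) = 0.14661 + 0.00000j ; Δ = -0.06846 + 0.00000j
  [+1]  conj(Y_{8,1})(Ω₁) = 0.06801 - 0.06879j ; Y_{8,1}(Ω₂) = 0.02323 - 0.32473j ; Δ = -0.02076 - 0.02368j
  [+2]  conj(Y_{8,2})(Ω₁) = -0.00599 - 0.52419j ; Y_{8,2}(Ω₂) = 0.09403 + 0.01352j ; Δ = 0.00652 - 0.04937j
  [+3]  conj(Y_{8,3})(Ω₁) = -0.33511 - 0.32383j ; Y_{8,3}(Ω₂) = 0.07814 - 0.35915j ; Δ = -0.14249 + 0.09505j
  [+4]  conj(Y_{8,4})(Ω₁) = -0.24116 + 0.00551j ; Y_{8,4}(Ω₂) = -0.09290 - 0.02728j ; Δ = 0.02255 + 0.00607j
  [+5]  conj(Y_{8,5})(Ω₁) = -0.05897 + 0.06244j ; Y_{8,5}(Ω₂) = 0.11209 - 0.30047j ; Δ = 0.01215 + 0.02472j
  [+6]  conj(Y_{8,6})(Ω₁) = 0.00075 + 0.02198j ; Y_{8,6}(Ω₂) = -0.40859 - 0.18663j ; Δ = 0.00379 - 0.00912j
  [+7]  conj(Y_{8,7})(Ω₁) = 0.00293 + 0.00270j ; Y_{8,7}(Ω₂) = -0.14362 + 0.26297j ; Δ = -0.00113 + 0.00038j
  [+8]  conj(Y_{8,8})(Ω₁) = 0.00045 - 0.00002j ; Y_{8,8}(Ω₂) = 0.09132 + 0.05870j ; Δ = 0.00004 + 0.00002j
Σ over m = -0.30708 + 0.00000j; ×(4π/17) → -0.22699 + 0.00000j. Real part: -0.226994

-0.226994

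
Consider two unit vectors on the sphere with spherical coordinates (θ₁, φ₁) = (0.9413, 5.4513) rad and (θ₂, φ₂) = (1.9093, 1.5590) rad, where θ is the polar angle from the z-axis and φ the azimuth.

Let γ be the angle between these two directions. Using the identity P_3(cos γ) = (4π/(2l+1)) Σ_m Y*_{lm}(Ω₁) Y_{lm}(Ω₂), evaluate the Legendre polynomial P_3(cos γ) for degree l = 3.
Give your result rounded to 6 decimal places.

Term-by-term m-sum for l=3 (normalisation 4π/7 = 1.795196):
  term(m=-3) = (0.048596, -0.059931)   from Y*(Ω₁)=(-0.175963, -0.132643), Y(Ω₂)=(-0.012389, 0.349930)
  term(m=-2) = (-0.008229, -0.118421)   from Y*(Ω₁)=(-0.036498, -0.391433), Y(Ω₂)=(0.301868, 0.007123)
  term(m=-1) = (0.019150, 0.017865)   from Y*(Ω₁)=(0.128972, -0.141558), Y(Ω₂)=(-0.001613, 0.136750)
  term(m=+0) = (-0.084463, -0.000000)   from Y*(Ω₁)=(-0.278350, -0.000000), Y(Ω₂)=(0.303441, 0.000000)
  term(m=+1) = (0.019150, -0.017865)   from Y*(Ω₁)=(-0.128972, -0.141558), Y(Ω₂)=(0.001613, 0.136750)
  term(m=+2) = (-0.008229, 0.118421)   from Y*(Ω₁)=(-0.036498, 0.391433), Y(Ω₂)=(0.301868, -0.007123)
  term(m=+3) = (0.048596, 0.059931)   from Y*(Ω₁)=(0.175963, -0.132643), Y(Ω₂)=(0.012389, 0.349930)
Accumulated sum (0.034569, -0.000000); after 4π/(2l+1) scaling, (0.062059, -0.000000) ⇒ P_3 = 0.062059

0.062059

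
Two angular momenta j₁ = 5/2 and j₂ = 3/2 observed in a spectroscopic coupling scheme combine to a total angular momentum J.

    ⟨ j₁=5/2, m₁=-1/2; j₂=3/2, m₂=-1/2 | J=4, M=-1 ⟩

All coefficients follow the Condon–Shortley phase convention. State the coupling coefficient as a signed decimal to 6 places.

√[9·0!5!3!/9! · 2!3!1!2!3!5!] = √(2160/7)
  +(−1)^0/∏(0,0,3,1,2,2)! = 1/24  (running 1/24)
⟨..|..⟩ = √(2160/7)·(1/24) = +0.731925

+√(15/28) = +0.731925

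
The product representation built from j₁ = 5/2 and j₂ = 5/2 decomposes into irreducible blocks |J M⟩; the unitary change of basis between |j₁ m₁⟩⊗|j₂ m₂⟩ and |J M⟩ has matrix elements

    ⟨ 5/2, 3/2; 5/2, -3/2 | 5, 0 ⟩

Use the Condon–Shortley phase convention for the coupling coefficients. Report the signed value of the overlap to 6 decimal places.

j₁+j₂−J=0  J+j₁−j₂=5  J−j₁+j₂=5  j₁+j₂+J+1=11
(j₁±m₁, j₂±m₂, J±M) = (4,1,1,4,5,5)
P² = 230400/7
sum k=0..0:
  [0] +1/576 = 1/576
S = 1/576
C² = P²·S² = 25/252 ; C = +0.314970

+0.314970  (= +√(25/252))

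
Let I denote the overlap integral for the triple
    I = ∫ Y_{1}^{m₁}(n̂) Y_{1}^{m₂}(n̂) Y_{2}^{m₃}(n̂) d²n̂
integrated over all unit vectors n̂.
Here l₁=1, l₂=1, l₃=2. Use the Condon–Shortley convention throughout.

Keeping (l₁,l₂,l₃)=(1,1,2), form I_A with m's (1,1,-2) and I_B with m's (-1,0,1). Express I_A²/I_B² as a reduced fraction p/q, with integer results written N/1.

2/1

Shared (l₁,l₂,l₃)=(1,1,2): N and (l;000)² cancel in I_A²/I_B².
A: Δ = 0!·2!·2!/5! = 1/30; Racah Σ t=0..0: t=0:+1/4 = 1/4; ⇒ 3j(1 1 2; 1 1 -2)² = 1/5, sgn +1
B: Δ = 0!·2!·2!/5! = 1/30; Racah Σ t=0..0: t=0:+1/2 = 1/2; ⇒ 3j(1 1 2; -1 0 1)² = 1/10, sgn -1
I_A²/I_B² = (1/5)/(1/10) = 2/1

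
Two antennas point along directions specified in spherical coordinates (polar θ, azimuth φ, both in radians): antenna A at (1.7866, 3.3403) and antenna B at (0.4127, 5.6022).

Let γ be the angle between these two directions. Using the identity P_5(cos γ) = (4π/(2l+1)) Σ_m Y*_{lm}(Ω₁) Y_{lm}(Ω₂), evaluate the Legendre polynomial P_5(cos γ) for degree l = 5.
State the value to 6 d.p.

-0.199183

Term-by-term m-sum for l=5 (normalisation 4π/11 = 1.142397):
  m=-5: (-0.225246, -0.345863) × (-0.004651, -0.001254) = (0.000614, 0.001891)  (running Σ = (0.000614, 0.001891))
  m=-4: (-0.200404, -0.204220) × (-0.031803, 0.014113) = (0.009256, 0.003667)  (running Σ = (0.009870, 0.005558))
  m=-3: (0.156706, 0.106318) × (-0.066516, 0.130249) = (-0.024271, 0.013339)  (running Σ = (-0.014402, 0.018897))
  m=-2: (0.275360, 0.115582) × (0.078563, 0.370729) = (-0.021216, 0.111164)  (running Σ = (-0.035618, 0.130061))
  m=-1: (-0.123357, -0.024840) × (0.403135, 0.326657) = (-0.041616, -0.050309)  (running Σ = (-0.077234, 0.079751))
  m=0: (-0.298580, -0.000000) × (0.066606, 0.000000) = (-0.019887, -0.000000)  (running Σ = (-0.097121, 0.079751))
  m=1: (0.123357, -0.024840) × (-0.403135, 0.326657) = (-0.041616, 0.050309)  (running Σ = (-0.138737, 0.130061))
  m=2: (0.275360, -0.115582) × (0.078563, -0.370729) = (-0.021216, -0.111164)  (running Σ = (-0.159953, 0.018897))
  m=3: (-0.156706, 0.106318) × (0.066516, 0.130249) = (-0.024271, -0.013339)  (running Σ = (-0.184225, 0.005558))
  m=4: (-0.200404, 0.204220) × (-0.031803, -0.014113) = (0.009256, -0.003667)  (running Σ = (-0.174969, 0.001891))
  m=5: (0.225246, -0.345863) × (0.004651, -0.001254) = (0.000614, -0.001891)  (running Σ = (-0.174355, 0.000000))
Accumulated sum (-0.174355, 0.000000); after 4π/(2l+1) scaling, (-0.199183, 0.000000) ⇒ P_5 = -0.199183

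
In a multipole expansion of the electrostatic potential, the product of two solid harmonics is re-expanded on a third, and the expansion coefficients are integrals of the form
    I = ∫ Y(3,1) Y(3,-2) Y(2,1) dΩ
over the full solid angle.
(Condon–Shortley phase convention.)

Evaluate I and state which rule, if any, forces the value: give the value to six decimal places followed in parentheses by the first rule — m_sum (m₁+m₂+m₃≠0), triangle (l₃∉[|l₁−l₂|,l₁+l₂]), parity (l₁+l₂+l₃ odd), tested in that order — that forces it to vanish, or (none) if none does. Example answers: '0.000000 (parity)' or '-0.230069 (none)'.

0.162868 (none)

m-sum 0 ✓  L=8 even ✓  0≤2≤6 ✓
Π(2lᵢ+1) = 7×7×5 = 245
triangle coeff Δ(3,3,2) = 1/3780
Σ_t [1,3]: t=1:−1/24 t=2:+1/4 t=3:−1/24 = 1/6
(3j)²=4/105 [(3 3 2; 0 0 0)], sign=+1
Σ_t [0,1]: t=0:+1/48 t=1:−1/12 = -1/16
(3j)²=1/28 [(3 3 2; 1 -2 1)], sign=+1
⇒ 4πI² = 1/3
I = (+1)√(1/3/(4π)) = 0.16286750
No selection rule forces the value: the integral is nonzero (none).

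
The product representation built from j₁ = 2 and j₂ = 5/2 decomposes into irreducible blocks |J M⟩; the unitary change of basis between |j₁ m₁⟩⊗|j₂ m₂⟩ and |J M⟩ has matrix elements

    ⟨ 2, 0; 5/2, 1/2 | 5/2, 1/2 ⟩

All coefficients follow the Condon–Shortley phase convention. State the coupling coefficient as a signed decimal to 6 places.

triangle: 2!*2!*3!/8! = 24/40320
(j±m)!: 2!*2!*3!*2!*3!*2! = 576
prefactor² = (2J+1)*Δ*N² = 72/35
  k=0: +1/(0!*2!*2!*3!*0!*0!) = 1/24
  k=1: −1/(1!*1!*1!*2!*1!*1!) = -1/2
  k=2: +1/(2!*0!*0!*1!*2!*2!) = 1/8
Σ = -1/3  ⇒  CG² = 72/35*(-1/3)² = 8/35
CG = −√(8/35) = -0.478091

−√(8/35) = -0.478091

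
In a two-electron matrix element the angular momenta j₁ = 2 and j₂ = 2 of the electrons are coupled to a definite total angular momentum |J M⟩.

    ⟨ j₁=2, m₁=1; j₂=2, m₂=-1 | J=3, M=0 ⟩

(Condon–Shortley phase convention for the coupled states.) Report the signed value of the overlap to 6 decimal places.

triangle: 1!*3!*3!/8! = 36/40320
(j±m)!: 3!*1!*1!*3!*3!*3! = 1296
prefactor² = (2J+1)*Δ*N² = 81/10
  k=0: +1/(0!*1!*1!*1!*2!*2!) = 1/4
  k=1: −1/(1!*0!*0!*0!*3!*3!) = -1/36
Σ = 2/9  ⇒  CG² = 81/10*(2/9)² = 2/5
CG = +√(2/5) = +0.632456

+0.632456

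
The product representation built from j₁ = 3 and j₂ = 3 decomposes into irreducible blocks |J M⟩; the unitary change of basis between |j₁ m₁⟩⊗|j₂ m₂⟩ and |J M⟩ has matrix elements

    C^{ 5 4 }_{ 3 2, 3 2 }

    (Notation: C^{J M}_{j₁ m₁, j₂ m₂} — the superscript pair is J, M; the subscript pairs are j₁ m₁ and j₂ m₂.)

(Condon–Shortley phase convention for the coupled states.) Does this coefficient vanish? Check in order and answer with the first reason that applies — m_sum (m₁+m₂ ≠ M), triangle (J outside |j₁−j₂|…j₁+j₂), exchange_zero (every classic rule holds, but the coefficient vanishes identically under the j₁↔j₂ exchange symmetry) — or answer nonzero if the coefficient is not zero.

m-sum: m₁+m₂ = 2+2 = 4, M = 4  ✓
triangle: |j₁−j₂| = 0 ≤ J = 5 ≤ j₁+j₂ = 6  ✓
exchange: j₁=j₂ and m₁=m₂, and (−1)^(j₁+j₂−J) = (−1)^1 = −1 forces ⟨j₁m₁;j₂m₂|JM⟩ = −⟨j₂m₂;j₁m₁|JM⟩ = −⟨j₁m₁;j₂m₂|JM⟩ ⇒ the coefficient vanishes identically
Racah sum check: Σ_k collapses to 0 ⇒ CG = 0

exchange_zero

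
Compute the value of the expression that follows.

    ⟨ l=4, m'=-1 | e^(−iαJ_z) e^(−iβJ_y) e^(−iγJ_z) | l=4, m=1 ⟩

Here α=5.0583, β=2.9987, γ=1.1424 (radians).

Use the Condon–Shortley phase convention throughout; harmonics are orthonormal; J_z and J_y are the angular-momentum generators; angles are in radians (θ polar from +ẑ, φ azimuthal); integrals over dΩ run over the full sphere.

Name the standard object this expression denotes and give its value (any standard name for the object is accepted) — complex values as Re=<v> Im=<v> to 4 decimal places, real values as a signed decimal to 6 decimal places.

Wigner D-matrix element, Re=0.6472 Im=0.6330

This is a Wigner D-matrix element — the rotation-matrix element ⟨l m'| R(α,β,γ) |l m⟩ in the angular-momentum basis.
First d^4_{-1,1}(β=2.9987), then the phase factors e^{-i(-1)α} and e^{-i(1)γ}:
With c≡cos(β/2)=0.071386 and s≡sin(β/2)=0.997449, N=[6·120·120·6]^{1/2}=720.000000
k∈{2,3,4,5} keeps every argument non-negative
  k=2: (−1)^0·720.0000/(72)·0.0714^6·0.9974^2 = +0.000001
  k=3: (−1)^1·720.0000/(24)·0.0714^4·0.9974^4 = -0.000771
  k=4: (−1)^2·720.0000/(48)·0.0714^2·0.9974^6 = +0.075276
  k=5: (−1)^3·720.0000/(720)·0.0714^0·0.9974^8 = -0.979772
d^4_{-1,1}(2.9987) = +0.000001 -0.000771 +0.075276 -0.979772 = -0.905266
Phases: e^{-i·(-1)·5.0583}=+0.339054-0.940767i, e^{-i·(1)·1.1424}=+0.415413-0.909633i ⇒ D=+0.647179+0.632981i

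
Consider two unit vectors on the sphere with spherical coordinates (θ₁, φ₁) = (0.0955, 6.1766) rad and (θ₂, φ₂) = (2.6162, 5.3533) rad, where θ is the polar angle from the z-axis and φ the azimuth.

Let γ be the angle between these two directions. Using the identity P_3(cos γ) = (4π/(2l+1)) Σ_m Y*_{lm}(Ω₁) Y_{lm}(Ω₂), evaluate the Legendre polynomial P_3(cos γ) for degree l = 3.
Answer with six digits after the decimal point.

Term-by-term m-sum for l=3 (normalisation 4π/7 = 1.795196):
  m=-3: (0.00034 - 0.00011j) × (-0.04941 + 0.01815j) = -0.00001 + 0.00001j  (running Σ = -0.00001 + 0.00001j)
  m=-2: (0.00904 - 0.00196j) × (0.06338 - 0.21319j) = 0.00016 - 0.00205j  (running Σ = 0.00014 - 0.00204j)
  m=-1: (0.12117 - 0.01296j) × (0.26577 + 0.35628j) = 0.03682 + 0.03973j  (running Σ = 0.03696 + 0.03769j)
  m=0: (0.72606 + 0.00000j) × (-0.23962 + 0.00000j) = -0.17398 + 0.00000j  (running Σ = -0.13702 + 0.03769j)
  m=1: (-0.12117 - 0.01296j) × (-0.26577 + 0.35628j) = 0.03682 - 0.03973j  (running Σ = -0.10019 - 0.00204j)
  m=2: (0.00904 + 0.00196j) × (0.06338 + 0.21319j) = 0.00016 + 0.00205j  (running Σ = -0.10004 + 0.00001j)
  m=3: (-0.00034 - 0.00011j) × (0.04941 + 0.01815j) = -0.00001 - 0.00001j  (running Σ = -0.10005 + 0.00000j)
Accumulated sum -0.10005 + 0.00000j; after 4π/(2l+1) scaling, -0.17961 + 0.00000j ⇒ P_3 = -0.179613

-0.179613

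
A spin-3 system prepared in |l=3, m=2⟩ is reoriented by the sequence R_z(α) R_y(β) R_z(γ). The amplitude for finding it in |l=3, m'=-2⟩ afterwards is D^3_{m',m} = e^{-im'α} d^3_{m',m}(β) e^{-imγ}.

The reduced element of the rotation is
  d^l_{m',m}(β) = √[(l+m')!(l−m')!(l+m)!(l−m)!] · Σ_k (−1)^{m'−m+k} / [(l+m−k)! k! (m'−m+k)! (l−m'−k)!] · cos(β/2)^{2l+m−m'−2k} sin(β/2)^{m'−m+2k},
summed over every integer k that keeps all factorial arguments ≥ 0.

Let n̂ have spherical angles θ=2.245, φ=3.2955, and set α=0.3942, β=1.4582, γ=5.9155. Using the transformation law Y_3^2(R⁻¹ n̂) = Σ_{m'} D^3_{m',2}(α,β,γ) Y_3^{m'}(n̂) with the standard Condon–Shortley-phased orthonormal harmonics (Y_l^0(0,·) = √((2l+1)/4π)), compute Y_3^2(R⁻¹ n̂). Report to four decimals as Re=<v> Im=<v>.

Need the full column D^3_{m',2} for m'=−3..3 at α=0.3942, β=1.4582, γ=5.9155.
cos(β/2)=0.745774, sin(β/2)=0.666199
d^3_{-3,2}: single k=5 term ⇒ +0.239719;  D = -0.081562+0.225417i
d^3_{-2,2}: k∈[4..5] ⇒ +0.547772 -0.087422 = +0.460350;  D = +0.021640+0.459841i
d^3_{-1,2}: k∈[3..4] ⇒ +0.775646 -0.309476 = +0.466170;  D = +0.199077+0.421525i
d^3_{0,2}: k∈[2..3] ⇒ +0.751965 -0.600054 = +0.151911;  D = +0.112654+0.101911i
d^3_{1,2}: k∈[1..2] ⇒ +0.486005 -0.775646 = -0.289641;  D = -0.272947-0.096911i
d^3_{2,2}: k∈[0..1] ⇒ +0.172046 -0.686447 = -0.514401;  D = -0.513678+0.027266i
d^3_{3,2}: single k=0 term ⇒ -0.376458;  D = -0.339433+0.162806i
Y_3^{m'}(θ=2.245,φ=3.2955) and Σ D·Y over m':
  (-0.0816+0.2254i)·(-0.1781+0.0886i)  (+0.0216+0.4598i)·(-0.3711+0.1180i)  (+0.1991+0.4215i)·(-0.2367+0.0367i)  (+0.1127+0.1019i)·(+0.2449+0.0000i)  (-0.2729-0.0969i)·(+0.2367+0.0367i)  (-0.5137+0.0273i)·(-0.3711-0.1180i)  (-0.3394+0.1628i)·(+0.1781+0.0886i)
Y_3^2(R⁻¹ n̂) = -0.044814-0.266495i

Re=-0.0448 Im=-0.2665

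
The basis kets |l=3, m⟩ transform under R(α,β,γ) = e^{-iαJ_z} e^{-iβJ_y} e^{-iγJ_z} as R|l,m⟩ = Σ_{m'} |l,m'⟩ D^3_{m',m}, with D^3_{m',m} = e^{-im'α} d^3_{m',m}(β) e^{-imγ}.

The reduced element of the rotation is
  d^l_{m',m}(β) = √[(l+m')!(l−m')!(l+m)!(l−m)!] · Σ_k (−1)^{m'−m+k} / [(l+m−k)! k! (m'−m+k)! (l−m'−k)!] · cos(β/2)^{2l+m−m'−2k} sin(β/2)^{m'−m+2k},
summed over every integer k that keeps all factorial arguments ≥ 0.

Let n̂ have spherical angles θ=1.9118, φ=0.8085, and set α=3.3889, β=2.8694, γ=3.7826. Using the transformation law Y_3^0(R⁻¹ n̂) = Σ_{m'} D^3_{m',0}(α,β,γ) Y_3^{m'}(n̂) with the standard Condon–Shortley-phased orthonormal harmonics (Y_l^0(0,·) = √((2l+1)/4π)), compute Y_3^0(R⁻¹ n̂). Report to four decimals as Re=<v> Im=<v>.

Re=-0.1182 Im=0.0000

Need the full column D^3_{m',0} for m'=−3..3 at α=3.3889, β=2.8694, γ=3.7826.
cos(β/2)=0.135677, sin(β/2)=0.990753
d^3_{-3,0}: single k=3 term ⇒ +0.010862;  D = -0.008007-0.007340i
d^3_{-2,0}: k∈[2..3] ⇒ +0.001822 -0.097148 = -0.095326;  D = -0.083901-0.045250i
d^3_{-1,0}: k∈[1..3] ⇒ +0.000158 -0.025242 +0.448666 = +0.423582;  D = -0.410694-0.103690i
d^3_{0,0}: k∈[0..3] ⇒ +0.000006 -0.002994 +0.159630 -0.945786 = -0.789143;  D = -0.789143+0.000000i
d^3_{1,0}: k∈[0..2] ⇒ -0.000158 +0.025242 -0.448666 = -0.423582;  D = +0.410694-0.103690i
d^3_{2,0}: k∈[0..1] ⇒ +0.001822 -0.097148 = -0.095326;  D = -0.083901+0.045250i
d^3_{3,0}: single k=0 term ⇒ -0.010862;  D = +0.008007-0.007340i
Y_3^{m'}(θ=1.9118,φ=0.8085) and Σ D·Y over m':
  (-0.0080-0.0073i)·(-0.2634-0.2292i)  (-0.0839-0.0453i)·(+0.0140+0.3032i)  (-0.4107-0.1037i)·(-0.0927+0.0971i)  (-0.7891+0.0000i)·(+0.3046+0.0000i)  (+0.4107-0.1037i)·(+0.0927+0.0971i)  (-0.0839+0.0453i)·(+0.0140-0.3032i)  (+0.0080-0.0073i)·(+0.2634-0.2292i)
Y_3^0(R⁻¹ n̂) = -0.118155+0.000000i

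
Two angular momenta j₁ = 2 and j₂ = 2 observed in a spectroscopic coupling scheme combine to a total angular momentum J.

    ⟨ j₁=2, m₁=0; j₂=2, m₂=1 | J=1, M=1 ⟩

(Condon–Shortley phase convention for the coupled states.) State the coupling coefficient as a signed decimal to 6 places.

triangle: 3!·1!·1!/6! = 6/720
(j±m)!: 2!·2!·3!·1!·2!·0! = 48
prefactor² = (2J+1)·Δ·N² = 6/5
  k=2: +1/(2!·1!·0!·1!·1!·0!) = 1/2
Σ = 1/2  ⇒  CG² = 6/5·(1/2)² = 3/10
CG = +√(3/10) = +0.547723

+0.547723  (= +√(3/10))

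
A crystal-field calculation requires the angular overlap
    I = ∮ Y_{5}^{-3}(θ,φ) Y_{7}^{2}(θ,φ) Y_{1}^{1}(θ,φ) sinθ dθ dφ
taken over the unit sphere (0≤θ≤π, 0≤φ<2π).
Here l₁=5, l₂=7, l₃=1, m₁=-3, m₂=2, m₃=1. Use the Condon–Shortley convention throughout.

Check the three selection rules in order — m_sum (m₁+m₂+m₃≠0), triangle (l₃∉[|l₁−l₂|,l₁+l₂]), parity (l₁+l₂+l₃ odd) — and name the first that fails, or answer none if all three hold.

azimuthal sum: -3 + 2 + 1 = 0  ✓
l₃ must lie in [2,12]; have l₃=1  ✗
L = 5 + 7 + 1 = 13 (odd)

triangle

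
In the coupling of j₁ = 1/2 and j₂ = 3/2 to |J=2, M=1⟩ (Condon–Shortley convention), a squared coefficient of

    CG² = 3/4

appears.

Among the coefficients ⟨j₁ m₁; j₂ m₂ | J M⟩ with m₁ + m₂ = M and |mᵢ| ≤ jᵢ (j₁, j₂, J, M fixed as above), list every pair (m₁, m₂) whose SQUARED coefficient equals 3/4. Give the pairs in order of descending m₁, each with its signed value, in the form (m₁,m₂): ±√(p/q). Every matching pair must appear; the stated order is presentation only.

(1/2,1/2): +√(3/4)

Admissible pairs with m₁+m₂ = M = 1: (-1/2,3/2), (1/2,1/2)
  (m₁,m₂)=(1/2,1/2): CG² = 3/4, CG = +√(3/4)   ← matches the target
  (m₁,m₂)=(-1/2,3/2): CG² = 1/4, CG = +√(1/4)
Pairs with CG² = 3/4: (1/2,1/2): +√(3/4)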